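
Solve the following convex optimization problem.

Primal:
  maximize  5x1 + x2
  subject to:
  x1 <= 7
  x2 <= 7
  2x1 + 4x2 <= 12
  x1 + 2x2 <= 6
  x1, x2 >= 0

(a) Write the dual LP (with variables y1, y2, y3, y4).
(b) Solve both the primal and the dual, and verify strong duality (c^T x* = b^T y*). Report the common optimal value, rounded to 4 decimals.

The standard primal-dual pair for 'max c^T x s.t. A x <= b, x >= 0' is:
  Dual:  min b^T y  s.t.  A^T y >= c,  y >= 0.

So the dual LP is:
  minimize  7y1 + 7y2 + 12y3 + 6y4
  subject to:
    y1 + 2y3 + y4 >= 5
    y2 + 4y3 + 2y4 >= 1
    y1, y2, y3, y4 >= 0

Solving the primal: x* = (6, 0).
  primal value c^T x* = 30.
Solving the dual: y* = (0, 0, 2.5, 0).
  dual value b^T y* = 30.
Strong duality: c^T x* = b^T y*. Confirmed.

30


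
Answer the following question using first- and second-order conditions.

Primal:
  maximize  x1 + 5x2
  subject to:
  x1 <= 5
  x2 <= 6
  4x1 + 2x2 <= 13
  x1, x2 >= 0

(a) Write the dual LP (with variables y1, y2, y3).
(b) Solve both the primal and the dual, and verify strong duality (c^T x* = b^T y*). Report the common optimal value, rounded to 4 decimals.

The standard primal-dual pair for 'max c^T x s.t. A x <= b, x >= 0' is:
  Dual:  min b^T y  s.t.  A^T y >= c,  y >= 0.

So the dual LP is:
  minimize  5y1 + 6y2 + 13y3
  subject to:
    y1 + 4y3 >= 1
    y2 + 2y3 >= 5
    y1, y2, y3 >= 0

Solving the primal: x* = (0.25, 6).
  primal value c^T x* = 30.25.
Solving the dual: y* = (0, 4.5, 0.25).
  dual value b^T y* = 30.25.
Strong duality: c^T x* = b^T y*. Confirmed.

30.25


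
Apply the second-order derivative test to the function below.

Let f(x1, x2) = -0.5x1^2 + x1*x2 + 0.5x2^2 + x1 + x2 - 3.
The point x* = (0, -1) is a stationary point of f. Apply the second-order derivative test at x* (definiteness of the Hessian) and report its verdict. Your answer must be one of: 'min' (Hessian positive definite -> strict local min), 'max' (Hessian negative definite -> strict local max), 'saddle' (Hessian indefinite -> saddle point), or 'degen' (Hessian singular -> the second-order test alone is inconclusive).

Compute the Hessian H = grad^2 f:
  H = [[-1, 1], [1, 1]]
Verify stationarity: grad f(x*) = H x* + g = (0, 0).
Eigenvalues of H: -1.4142, 1.4142.
Eigenvalues have mixed signs, so H is indefinite -> x* is a saddle point.

saddle


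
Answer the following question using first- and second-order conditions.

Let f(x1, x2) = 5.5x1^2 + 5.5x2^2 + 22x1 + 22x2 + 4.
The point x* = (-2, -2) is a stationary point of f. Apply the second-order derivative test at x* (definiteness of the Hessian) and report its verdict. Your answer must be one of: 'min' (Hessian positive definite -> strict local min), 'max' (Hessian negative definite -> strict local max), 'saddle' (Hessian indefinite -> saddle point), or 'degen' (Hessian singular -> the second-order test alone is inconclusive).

Compute the Hessian H = grad^2 f:
  H = [[11, 0], [0, 11]]
Verify stationarity: grad f(x*) = H x* + g = (0, 0).
Eigenvalues of H: 11, 11.
Both eigenvalues > 0, so H is positive definite -> x* is a strict local min.

min


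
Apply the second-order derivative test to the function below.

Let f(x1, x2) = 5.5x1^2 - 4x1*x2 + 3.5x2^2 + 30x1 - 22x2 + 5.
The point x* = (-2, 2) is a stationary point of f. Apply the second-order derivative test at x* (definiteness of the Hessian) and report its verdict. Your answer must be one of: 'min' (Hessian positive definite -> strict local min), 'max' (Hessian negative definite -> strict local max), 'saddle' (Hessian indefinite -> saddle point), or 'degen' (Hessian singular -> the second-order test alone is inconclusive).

Compute the Hessian H = grad^2 f:
  H = [[11, -4], [-4, 7]]
Verify stationarity: grad f(x*) = H x* + g = (0, 0).
Eigenvalues of H: 4.5279, 13.4721.
Both eigenvalues > 0, so H is positive definite -> x* is a strict local min.

min


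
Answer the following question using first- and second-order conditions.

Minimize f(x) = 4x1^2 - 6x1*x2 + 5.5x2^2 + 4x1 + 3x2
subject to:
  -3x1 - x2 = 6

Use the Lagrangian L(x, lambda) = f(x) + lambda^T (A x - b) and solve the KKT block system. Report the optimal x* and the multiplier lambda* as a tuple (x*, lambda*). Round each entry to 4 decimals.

Form the Lagrangian:
  L(x, lambda) = (1/2) x^T Q x + c^T x + lambda^T (A x - b)
Stationarity (grad_x L = 0): Q x + c + A^T lambda = 0.
Primal feasibility: A x = b.

This gives the KKT block system:
  [ Q   A^T ] [ x     ]   [-c ]
  [ A    0  ] [ lambda ] = [ b ]

Solving the linear system:
  x*      = (-1.6014, -1.1958)
  lambda* = (-0.5455)
  f(x*)   = -3.3601

x* = (-1.6014, -1.1958), lambda* = (-0.5455)


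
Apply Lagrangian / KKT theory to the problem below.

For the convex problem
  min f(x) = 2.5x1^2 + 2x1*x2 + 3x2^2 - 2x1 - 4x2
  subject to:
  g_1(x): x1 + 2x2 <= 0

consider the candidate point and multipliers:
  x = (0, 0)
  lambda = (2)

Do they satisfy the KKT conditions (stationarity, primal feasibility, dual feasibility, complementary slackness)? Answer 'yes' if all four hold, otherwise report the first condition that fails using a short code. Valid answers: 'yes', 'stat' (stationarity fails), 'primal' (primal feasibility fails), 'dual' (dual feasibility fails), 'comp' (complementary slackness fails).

Gradient of f: grad f(x) = Q x + c = (-2, -4)
Constraint values g_i(x) = a_i^T x - b_i:
  g_1((0, 0)) = 0
Stationarity residual: grad f(x) + sum_i lambda_i a_i = (0, 0)
  -> stationarity OK
Primal feasibility (all g_i <= 0): OK
Dual feasibility (all lambda_i >= 0): OK
Complementary slackness (lambda_i * g_i(x) = 0 for all i): OK

Verdict: yes, KKT holds.

yes


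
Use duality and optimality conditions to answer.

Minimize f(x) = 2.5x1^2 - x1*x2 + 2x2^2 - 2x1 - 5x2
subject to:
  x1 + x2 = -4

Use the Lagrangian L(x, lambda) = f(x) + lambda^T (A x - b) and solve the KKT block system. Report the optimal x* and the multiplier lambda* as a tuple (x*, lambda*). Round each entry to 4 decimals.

Form the Lagrangian:
  L(x, lambda) = (1/2) x^T Q x + c^T x + lambda^T (A x - b)
Stationarity (grad_x L = 0): Q x + c + A^T lambda = 0.
Primal feasibility: A x = b.

This gives the KKT block system:
  [ Q   A^T ] [ x     ]   [-c ]
  [ A    0  ] [ lambda ] = [ b ]

Solving the linear system:
  x*      = (-2.0909, -1.9091)
  lambda* = (10.5455)
  f(x*)   = 27.9545

x* = (-2.0909, -1.9091), lambda* = (10.5455)


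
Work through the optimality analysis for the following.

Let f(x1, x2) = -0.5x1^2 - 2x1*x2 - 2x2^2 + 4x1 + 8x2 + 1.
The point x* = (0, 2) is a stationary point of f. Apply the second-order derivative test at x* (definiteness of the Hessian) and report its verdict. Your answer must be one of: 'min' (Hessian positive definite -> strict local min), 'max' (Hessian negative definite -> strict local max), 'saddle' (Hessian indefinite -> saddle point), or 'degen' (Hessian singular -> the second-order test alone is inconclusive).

Compute the Hessian H = grad^2 f:
  H = [[-1, -2], [-2, -4]]
Verify stationarity: grad f(x*) = H x* + g = (0, 0).
Eigenvalues of H: -5, 0.
H has a zero eigenvalue (singular; negative semidefinite but not definite), so H is neither positive definite, negative definite, nor indefinite. The second-order test alone is inconclusive -> degen.
(Indeed, f is constant along the null direction of H through x*, so x* is not a strict local extremum.)

degen


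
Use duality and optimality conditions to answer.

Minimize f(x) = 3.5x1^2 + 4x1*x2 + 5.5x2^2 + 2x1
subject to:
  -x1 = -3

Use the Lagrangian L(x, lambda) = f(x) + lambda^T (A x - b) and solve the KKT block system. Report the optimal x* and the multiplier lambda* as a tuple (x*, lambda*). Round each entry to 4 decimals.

Form the Lagrangian:
  L(x, lambda) = (1/2) x^T Q x + c^T x + lambda^T (A x - b)
Stationarity (grad_x L = 0): Q x + c + A^T lambda = 0.
Primal feasibility: A x = b.

This gives the KKT block system:
  [ Q   A^T ] [ x     ]   [-c ]
  [ A    0  ] [ lambda ] = [ b ]

Solving the linear system:
  x*      = (3, -1.0909)
  lambda* = (18.6364)
  f(x*)   = 30.9545

x* = (3, -1.0909), lambda* = (18.6364)


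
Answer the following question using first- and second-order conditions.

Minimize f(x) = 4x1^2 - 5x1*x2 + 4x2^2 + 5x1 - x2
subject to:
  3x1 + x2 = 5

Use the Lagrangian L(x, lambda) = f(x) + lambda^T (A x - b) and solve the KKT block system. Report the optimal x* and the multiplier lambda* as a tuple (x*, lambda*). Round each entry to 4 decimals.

Form the Lagrangian:
  L(x, lambda) = (1/2) x^T Q x + c^T x + lambda^T (A x - b)
Stationarity (grad_x L = 0): Q x + c + A^T lambda = 0.
Primal feasibility: A x = b.

This gives the KKT block system:
  [ Q   A^T ] [ x     ]   [-c ]
  [ A    0  ] [ lambda ] = [ b ]

Solving the linear system:
  x*      = (1.2455, 1.2636)
  lambda* = (-2.8818)
  f(x*)   = 9.6864

x* = (1.2455, 1.2636), lambda* = (-2.8818)


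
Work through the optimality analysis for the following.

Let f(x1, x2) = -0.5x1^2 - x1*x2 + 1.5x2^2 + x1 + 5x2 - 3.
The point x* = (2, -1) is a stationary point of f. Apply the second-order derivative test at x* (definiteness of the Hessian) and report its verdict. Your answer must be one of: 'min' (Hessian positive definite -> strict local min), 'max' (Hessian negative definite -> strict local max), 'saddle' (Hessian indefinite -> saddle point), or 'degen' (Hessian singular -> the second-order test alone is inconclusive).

Compute the Hessian H = grad^2 f:
  H = [[-1, -1], [-1, 3]]
Verify stationarity: grad f(x*) = H x* + g = (0, 0).
Eigenvalues of H: -1.2361, 3.2361.
Eigenvalues have mixed signs, so H is indefinite -> x* is a saddle point.

saddle


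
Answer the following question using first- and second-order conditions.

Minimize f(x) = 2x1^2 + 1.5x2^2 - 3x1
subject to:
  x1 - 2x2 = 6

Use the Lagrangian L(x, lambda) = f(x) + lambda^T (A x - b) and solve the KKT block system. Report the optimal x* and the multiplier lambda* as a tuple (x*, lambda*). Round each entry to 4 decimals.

Form the Lagrangian:
  L(x, lambda) = (1/2) x^T Q x + c^T x + lambda^T (A x - b)
Stationarity (grad_x L = 0): Q x + c + A^T lambda = 0.
Primal feasibility: A x = b.

This gives the KKT block system:
  [ Q   A^T ] [ x     ]   [-c ]
  [ A    0  ] [ lambda ] = [ b ]

Solving the linear system:
  x*      = (1.5789, -2.2105)
  lambda* = (-3.3158)
  f(x*)   = 7.5789

x* = (1.5789, -2.2105), lambda* = (-3.3158)


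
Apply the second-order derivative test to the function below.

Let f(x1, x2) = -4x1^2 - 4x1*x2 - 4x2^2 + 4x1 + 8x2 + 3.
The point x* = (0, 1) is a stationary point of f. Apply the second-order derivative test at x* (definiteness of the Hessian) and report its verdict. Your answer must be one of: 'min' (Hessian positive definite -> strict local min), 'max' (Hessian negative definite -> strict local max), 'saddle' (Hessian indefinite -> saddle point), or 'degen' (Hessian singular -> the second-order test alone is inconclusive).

Compute the Hessian H = grad^2 f:
  H = [[-8, -4], [-4, -8]]
Verify stationarity: grad f(x*) = H x* + g = (0, 0).
Eigenvalues of H: -12, -4.
Both eigenvalues < 0, so H is negative definite -> x* is a strict local max.

max


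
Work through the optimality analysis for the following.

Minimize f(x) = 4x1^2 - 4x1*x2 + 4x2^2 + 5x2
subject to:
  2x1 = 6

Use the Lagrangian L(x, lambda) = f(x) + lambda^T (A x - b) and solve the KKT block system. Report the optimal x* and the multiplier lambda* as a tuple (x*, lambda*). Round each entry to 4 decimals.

Form the Lagrangian:
  L(x, lambda) = (1/2) x^T Q x + c^T x + lambda^T (A x - b)
Stationarity (grad_x L = 0): Q x + c + A^T lambda = 0.
Primal feasibility: A x = b.

This gives the KKT block system:
  [ Q   A^T ] [ x     ]   [-c ]
  [ A    0  ] [ lambda ] = [ b ]

Solving the linear system:
  x*      = (3, 0.875)
  lambda* = (-10.25)
  f(x*)   = 32.9375

x* = (3, 0.875), lambda* = (-10.25)


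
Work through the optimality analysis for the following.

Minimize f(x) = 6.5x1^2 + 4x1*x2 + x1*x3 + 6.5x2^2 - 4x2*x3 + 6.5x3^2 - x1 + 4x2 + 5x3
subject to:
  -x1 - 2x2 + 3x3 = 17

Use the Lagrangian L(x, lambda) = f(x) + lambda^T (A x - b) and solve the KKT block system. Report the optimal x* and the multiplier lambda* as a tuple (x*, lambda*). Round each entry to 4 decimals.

Form the Lagrangian:
  L(x, lambda) = (1/2) x^T Q x + c^T x + lambda^T (A x - b)
Stationarity (grad_x L = 0): Q x + c + A^T lambda = 0.
Primal feasibility: A x = b.

This gives the KKT block system:
  [ Q   A^T ] [ x     ]   [-c ]
  [ A    0  ] [ lambda ] = [ b ]

Solving the linear system:
  x*      = (-1.2473, -1.9351, 3.9608)
  lambda* = (-20.9946)
  f(x*)   = 185.1095

x* = (-1.2473, -1.9351, 3.9608), lambda* = (-20.9946)


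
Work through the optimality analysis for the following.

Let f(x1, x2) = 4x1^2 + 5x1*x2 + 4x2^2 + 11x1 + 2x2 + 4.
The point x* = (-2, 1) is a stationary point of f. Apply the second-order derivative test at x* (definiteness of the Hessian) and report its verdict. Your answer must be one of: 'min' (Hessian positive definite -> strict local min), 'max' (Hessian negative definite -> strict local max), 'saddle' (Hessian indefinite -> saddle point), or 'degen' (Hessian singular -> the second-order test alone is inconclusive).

Compute the Hessian H = grad^2 f:
  H = [[8, 5], [5, 8]]
Verify stationarity: grad f(x*) = H x* + g = (0, 0).
Eigenvalues of H: 3, 13.
Both eigenvalues > 0, so H is positive definite -> x* is a strict local min.

min


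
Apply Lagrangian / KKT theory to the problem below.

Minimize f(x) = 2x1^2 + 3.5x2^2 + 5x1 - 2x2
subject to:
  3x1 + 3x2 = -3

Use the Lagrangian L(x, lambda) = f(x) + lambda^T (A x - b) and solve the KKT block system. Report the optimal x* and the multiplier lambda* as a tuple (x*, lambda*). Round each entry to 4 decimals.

Form the Lagrangian:
  L(x, lambda) = (1/2) x^T Q x + c^T x + lambda^T (A x - b)
Stationarity (grad_x L = 0): Q x + c + A^T lambda = 0.
Primal feasibility: A x = b.

This gives the KKT block system:
  [ Q   A^T ] [ x     ]   [-c ]
  [ A    0  ] [ lambda ] = [ b ]

Solving the linear system:
  x*      = (-1.2727, 0.2727)
  lambda* = (0.0303)
  f(x*)   = -3.4091

x* = (-1.2727, 0.2727), lambda* = (0.0303)


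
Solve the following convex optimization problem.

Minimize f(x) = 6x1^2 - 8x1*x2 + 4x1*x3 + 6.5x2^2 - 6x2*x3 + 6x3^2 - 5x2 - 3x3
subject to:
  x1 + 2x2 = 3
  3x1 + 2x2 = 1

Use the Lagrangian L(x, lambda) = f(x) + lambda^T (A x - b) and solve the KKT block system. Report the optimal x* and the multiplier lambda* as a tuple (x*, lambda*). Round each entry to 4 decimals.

Form the Lagrangian:
  L(x, lambda) = (1/2) x^T Q x + c^T x + lambda^T (A x - b)
Stationarity (grad_x L = 0): Q x + c + A^T lambda = 0.
Primal feasibility: A x = b.

This gives the KKT block system:
  [ Q   A^T ] [ x     ]   [-c ]
  [ A    0  ] [ lambda ] = [ b ]

Solving the linear system:
  x*      = (-1, 2, 1.5833)
  lambda* = (-25.4583, 15.7083)
  f(x*)   = 22.9583

x* = (-1, 2, 1.5833), lambda* = (-25.4583, 15.7083)


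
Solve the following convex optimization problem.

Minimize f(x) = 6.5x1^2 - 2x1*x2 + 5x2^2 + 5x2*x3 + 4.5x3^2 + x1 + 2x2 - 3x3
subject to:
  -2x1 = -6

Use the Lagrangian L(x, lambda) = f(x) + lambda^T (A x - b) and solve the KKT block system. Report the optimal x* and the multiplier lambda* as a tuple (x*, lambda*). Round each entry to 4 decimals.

Form the Lagrangian:
  L(x, lambda) = (1/2) x^T Q x + c^T x + lambda^T (A x - b)
Stationarity (grad_x L = 0): Q x + c + A^T lambda = 0.
Primal feasibility: A x = b.

This gives the KKT block system:
  [ Q   A^T ] [ x     ]   [-c ]
  [ A    0  ] [ lambda ] = [ b ]

Solving the linear system:
  x*      = (3, 0.3231, 0.1538)
  lambda* = (19.6769)
  f(x*)   = 60.6231

x* = (3, 0.3231, 0.1538), lambda* = (19.6769)


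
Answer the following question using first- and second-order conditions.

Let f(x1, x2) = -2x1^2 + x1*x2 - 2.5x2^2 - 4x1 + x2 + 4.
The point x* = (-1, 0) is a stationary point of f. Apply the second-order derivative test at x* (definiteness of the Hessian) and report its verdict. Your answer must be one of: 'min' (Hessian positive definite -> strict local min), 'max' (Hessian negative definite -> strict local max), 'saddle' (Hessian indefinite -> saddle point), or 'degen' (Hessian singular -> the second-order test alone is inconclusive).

Compute the Hessian H = grad^2 f:
  H = [[-4, 1], [1, -5]]
Verify stationarity: grad f(x*) = H x* + g = (0, 0).
Eigenvalues of H: -5.618, -3.382.
Both eigenvalues < 0, so H is negative definite -> x* is a strict local max.

max


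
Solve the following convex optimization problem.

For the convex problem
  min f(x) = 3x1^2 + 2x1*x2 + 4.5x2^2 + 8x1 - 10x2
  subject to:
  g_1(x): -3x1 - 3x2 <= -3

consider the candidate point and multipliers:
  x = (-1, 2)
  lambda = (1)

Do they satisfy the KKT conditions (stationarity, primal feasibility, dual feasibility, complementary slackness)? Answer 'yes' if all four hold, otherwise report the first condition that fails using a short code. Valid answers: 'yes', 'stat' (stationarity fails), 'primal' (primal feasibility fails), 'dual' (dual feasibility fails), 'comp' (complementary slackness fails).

Gradient of f: grad f(x) = Q x + c = (6, 6)
Constraint values g_i(x) = a_i^T x - b_i:
  g_1((-1, 2)) = 0
Stationarity residual: grad f(x) + sum_i lambda_i a_i = (3, 3)
  -> stationarity FAILS
Primal feasibility (all g_i <= 0): OK
Dual feasibility (all lambda_i >= 0): OK
Complementary slackness (lambda_i * g_i(x) = 0 for all i): OK

Verdict: the first failing condition is stationarity -> stat.

stat


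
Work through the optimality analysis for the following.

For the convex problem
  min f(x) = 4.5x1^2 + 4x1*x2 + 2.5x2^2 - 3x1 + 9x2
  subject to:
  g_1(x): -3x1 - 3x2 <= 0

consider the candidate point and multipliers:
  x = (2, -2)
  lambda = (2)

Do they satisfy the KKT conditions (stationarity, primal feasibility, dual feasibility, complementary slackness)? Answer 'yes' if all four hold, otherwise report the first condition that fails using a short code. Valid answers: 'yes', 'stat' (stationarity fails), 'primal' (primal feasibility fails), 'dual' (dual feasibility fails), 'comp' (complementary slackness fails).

Gradient of f: grad f(x) = Q x + c = (7, 7)
Constraint values g_i(x) = a_i^T x - b_i:
  g_1((2, -2)) = 0
Stationarity residual: grad f(x) + sum_i lambda_i a_i = (1, 1)
  -> stationarity FAILS
Primal feasibility (all g_i <= 0): OK
Dual feasibility (all lambda_i >= 0): OK
Complementary slackness (lambda_i * g_i(x) = 0 for all i): OK

Verdict: the first failing condition is stationarity -> stat.

stat


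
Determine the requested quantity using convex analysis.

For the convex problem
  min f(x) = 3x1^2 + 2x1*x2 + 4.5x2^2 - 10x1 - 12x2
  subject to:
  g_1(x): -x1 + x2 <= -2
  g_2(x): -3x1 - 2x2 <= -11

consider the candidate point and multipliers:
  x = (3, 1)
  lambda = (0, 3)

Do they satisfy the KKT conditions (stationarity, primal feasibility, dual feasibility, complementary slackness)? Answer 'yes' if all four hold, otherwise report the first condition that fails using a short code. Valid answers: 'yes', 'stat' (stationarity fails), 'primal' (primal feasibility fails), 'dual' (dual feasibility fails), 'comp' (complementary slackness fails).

Gradient of f: grad f(x) = Q x + c = (10, 3)
Constraint values g_i(x) = a_i^T x - b_i:
  g_1((3, 1)) = 0
  g_2((3, 1)) = 0
Stationarity residual: grad f(x) + sum_i lambda_i a_i = (1, -3)
  -> stationarity FAILS
Primal feasibility (all g_i <= 0): OK
Dual feasibility (all lambda_i >= 0): OK
Complementary slackness (lambda_i * g_i(x) = 0 for all i): OK

Verdict: the first failing condition is stationarity -> stat.

stat


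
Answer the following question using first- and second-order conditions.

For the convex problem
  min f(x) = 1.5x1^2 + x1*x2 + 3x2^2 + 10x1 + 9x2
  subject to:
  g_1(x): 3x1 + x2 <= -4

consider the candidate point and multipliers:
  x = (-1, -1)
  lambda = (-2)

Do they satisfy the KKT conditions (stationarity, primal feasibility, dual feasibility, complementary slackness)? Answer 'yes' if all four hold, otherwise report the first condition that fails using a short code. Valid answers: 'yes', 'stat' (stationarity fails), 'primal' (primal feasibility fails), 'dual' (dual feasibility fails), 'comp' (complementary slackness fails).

Gradient of f: grad f(x) = Q x + c = (6, 2)
Constraint values g_i(x) = a_i^T x - b_i:
  g_1((-1, -1)) = 0
Stationarity residual: grad f(x) + sum_i lambda_i a_i = (0, 0)
  -> stationarity OK
Primal feasibility (all g_i <= 0): OK
Dual feasibility (all lambda_i >= 0): FAILS
Complementary slackness (lambda_i * g_i(x) = 0 for all i): OK

Verdict: the first failing condition is dual_feasibility -> dual.

dual


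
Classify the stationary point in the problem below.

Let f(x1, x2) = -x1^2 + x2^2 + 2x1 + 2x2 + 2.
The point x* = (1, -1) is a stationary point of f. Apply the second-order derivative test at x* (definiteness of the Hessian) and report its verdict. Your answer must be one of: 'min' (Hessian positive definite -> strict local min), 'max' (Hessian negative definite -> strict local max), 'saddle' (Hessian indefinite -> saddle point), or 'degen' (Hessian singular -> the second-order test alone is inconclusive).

Compute the Hessian H = grad^2 f:
  H = [[-2, 0], [0, 2]]
Verify stationarity: grad f(x*) = H x* + g = (0, 0).
Eigenvalues of H: -2, 2.
Eigenvalues have mixed signs, so H is indefinite -> x* is a saddle point.

saddle


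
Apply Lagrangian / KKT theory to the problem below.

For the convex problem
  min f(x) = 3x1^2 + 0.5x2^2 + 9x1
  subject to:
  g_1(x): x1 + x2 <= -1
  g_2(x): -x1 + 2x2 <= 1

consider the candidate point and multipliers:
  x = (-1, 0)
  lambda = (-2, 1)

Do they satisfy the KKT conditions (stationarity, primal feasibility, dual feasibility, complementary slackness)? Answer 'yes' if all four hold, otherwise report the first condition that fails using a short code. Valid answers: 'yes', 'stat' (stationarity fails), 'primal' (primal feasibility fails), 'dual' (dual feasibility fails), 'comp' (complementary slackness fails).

Gradient of f: grad f(x) = Q x + c = (3, 0)
Constraint values g_i(x) = a_i^T x - b_i:
  g_1((-1, 0)) = 0
  g_2((-1, 0)) = 0
Stationarity residual: grad f(x) + sum_i lambda_i a_i = (0, 0)
  -> stationarity OK
Primal feasibility (all g_i <= 0): OK
Dual feasibility (all lambda_i >= 0): FAILS
Complementary slackness (lambda_i * g_i(x) = 0 for all i): OK

Verdict: the first failing condition is dual_feasibility -> dual.

dual


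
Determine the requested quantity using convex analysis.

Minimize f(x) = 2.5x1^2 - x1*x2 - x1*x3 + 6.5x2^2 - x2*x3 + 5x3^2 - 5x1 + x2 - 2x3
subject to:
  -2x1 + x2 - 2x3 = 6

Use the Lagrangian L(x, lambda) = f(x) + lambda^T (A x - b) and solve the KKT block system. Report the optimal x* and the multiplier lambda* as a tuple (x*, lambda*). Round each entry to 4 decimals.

Form the Lagrangian:
  L(x, lambda) = (1/2) x^T Q x + c^T x + lambda^T (A x - b)
Stationarity (grad_x L = 0): Q x + c + A^T lambda = 0.
Primal feasibility: A x = b.

This gives the KKT block system:
  [ Q   A^T ] [ x     ]   [-c ]
  [ A    0  ] [ lambda ] = [ b ]

Solving the linear system:
  x*      = (-1.7064, 0.1803, -1.2035)
  lambda* = (-6.2543)
  f(x*)   = 24.3225

x* = (-1.7064, 0.1803, -1.2035), lambda* = (-6.2543)


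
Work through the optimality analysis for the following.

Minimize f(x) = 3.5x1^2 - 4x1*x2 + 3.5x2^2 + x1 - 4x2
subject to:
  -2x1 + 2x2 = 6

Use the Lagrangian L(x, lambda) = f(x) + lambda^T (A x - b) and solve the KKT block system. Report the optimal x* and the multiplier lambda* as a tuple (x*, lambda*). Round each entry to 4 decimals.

Form the Lagrangian:
  L(x, lambda) = (1/2) x^T Q x + c^T x + lambda^T (A x - b)
Stationarity (grad_x L = 0): Q x + c + A^T lambda = 0.
Primal feasibility: A x = b.

This gives the KKT block system:
  [ Q   A^T ] [ x     ]   [-c ]
  [ A    0  ] [ lambda ] = [ b ]

Solving the linear system:
  x*      = (-1, 2)
  lambda* = (-7)
  f(x*)   = 16.5

x* = (-1, 2), lambda* = (-7)


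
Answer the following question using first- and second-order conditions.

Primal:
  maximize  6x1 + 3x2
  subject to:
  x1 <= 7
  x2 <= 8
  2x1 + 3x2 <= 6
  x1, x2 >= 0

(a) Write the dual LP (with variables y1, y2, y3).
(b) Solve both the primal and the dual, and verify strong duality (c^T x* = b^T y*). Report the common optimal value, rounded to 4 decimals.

The standard primal-dual pair for 'max c^T x s.t. A x <= b, x >= 0' is:
  Dual:  min b^T y  s.t.  A^T y >= c,  y >= 0.

So the dual LP is:
  minimize  7y1 + 8y2 + 6y3
  subject to:
    y1 + 2y3 >= 6
    y2 + 3y3 >= 3
    y1, y2, y3 >= 0

Solving the primal: x* = (3, 0).
  primal value c^T x* = 18.
Solving the dual: y* = (0, 0, 3).
  dual value b^T y* = 18.
Strong duality: c^T x* = b^T y*. Confirmed.

18


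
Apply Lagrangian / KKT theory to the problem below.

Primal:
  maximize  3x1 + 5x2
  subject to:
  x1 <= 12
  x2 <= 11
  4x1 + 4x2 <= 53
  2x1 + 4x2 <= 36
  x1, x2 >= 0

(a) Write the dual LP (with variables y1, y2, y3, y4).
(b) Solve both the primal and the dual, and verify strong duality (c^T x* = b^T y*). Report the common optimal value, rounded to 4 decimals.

The standard primal-dual pair for 'max c^T x s.t. A x <= b, x >= 0' is:
  Dual:  min b^T y  s.t.  A^T y >= c,  y >= 0.

So the dual LP is:
  minimize  12y1 + 11y2 + 53y3 + 36y4
  subject to:
    y1 + 4y3 + 2y4 >= 3
    y2 + 4y3 + 4y4 >= 5
    y1, y2, y3, y4 >= 0

Solving the primal: x* = (8.5, 4.75).
  primal value c^T x* = 49.25.
Solving the dual: y* = (0, 0, 0.25, 1).
  dual value b^T y* = 49.25.
Strong duality: c^T x* = b^T y*. Confirmed.

49.25


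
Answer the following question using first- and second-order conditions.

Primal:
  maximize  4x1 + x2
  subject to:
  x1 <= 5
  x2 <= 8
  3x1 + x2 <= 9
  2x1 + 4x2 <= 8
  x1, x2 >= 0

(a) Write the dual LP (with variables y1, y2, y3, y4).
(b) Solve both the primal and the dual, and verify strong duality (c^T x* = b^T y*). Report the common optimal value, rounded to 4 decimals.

The standard primal-dual pair for 'max c^T x s.t. A x <= b, x >= 0' is:
  Dual:  min b^T y  s.t.  A^T y >= c,  y >= 0.

So the dual LP is:
  minimize  5y1 + 8y2 + 9y3 + 8y4
  subject to:
    y1 + 3y3 + 2y4 >= 4
    y2 + y3 + 4y4 >= 1
    y1, y2, y3, y4 >= 0

Solving the primal: x* = (3, 0).
  primal value c^T x* = 12.
Solving the dual: y* = (0, 0, 1.3333, 0).
  dual value b^T y* = 12.
Strong duality: c^T x* = b^T y*. Confirmed.

12


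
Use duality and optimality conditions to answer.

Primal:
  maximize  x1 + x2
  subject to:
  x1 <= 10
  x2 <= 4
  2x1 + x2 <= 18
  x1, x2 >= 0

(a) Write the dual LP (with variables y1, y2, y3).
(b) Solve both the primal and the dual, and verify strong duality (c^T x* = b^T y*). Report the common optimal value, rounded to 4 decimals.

The standard primal-dual pair for 'max c^T x s.t. A x <= b, x >= 0' is:
  Dual:  min b^T y  s.t.  A^T y >= c,  y >= 0.

So the dual LP is:
  minimize  10y1 + 4y2 + 18y3
  subject to:
    y1 + 2y3 >= 1
    y2 + y3 >= 1
    y1, y2, y3 >= 0

Solving the primal: x* = (7, 4).
  primal value c^T x* = 11.
Solving the dual: y* = (0, 0.5, 0.5).
  dual value b^T y* = 11.
Strong duality: c^T x* = b^T y*. Confirmed.

11


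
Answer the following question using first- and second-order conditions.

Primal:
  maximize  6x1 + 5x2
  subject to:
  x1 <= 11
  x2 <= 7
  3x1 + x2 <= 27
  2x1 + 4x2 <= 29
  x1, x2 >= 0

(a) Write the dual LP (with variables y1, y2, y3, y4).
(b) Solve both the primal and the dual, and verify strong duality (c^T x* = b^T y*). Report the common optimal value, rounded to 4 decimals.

The standard primal-dual pair for 'max c^T x s.t. A x <= b, x >= 0' is:
  Dual:  min b^T y  s.t.  A^T y >= c,  y >= 0.

So the dual LP is:
  minimize  11y1 + 7y2 + 27y3 + 29y4
  subject to:
    y1 + 3y3 + 2y4 >= 6
    y2 + y3 + 4y4 >= 5
    y1, y2, y3, y4 >= 0

Solving the primal: x* = (7.9, 3.3).
  primal value c^T x* = 63.9.
Solving the dual: y* = (0, 0, 1.4, 0.9).
  dual value b^T y* = 63.9.
Strong duality: c^T x* = b^T y*. Confirmed.

63.9


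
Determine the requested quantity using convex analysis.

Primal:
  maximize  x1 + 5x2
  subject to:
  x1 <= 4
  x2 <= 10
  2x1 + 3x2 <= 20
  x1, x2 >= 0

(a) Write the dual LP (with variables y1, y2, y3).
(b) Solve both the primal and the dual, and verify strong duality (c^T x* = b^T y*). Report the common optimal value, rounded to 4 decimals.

The standard primal-dual pair for 'max c^T x s.t. A x <= b, x >= 0' is:
  Dual:  min b^T y  s.t.  A^T y >= c,  y >= 0.

So the dual LP is:
  minimize  4y1 + 10y2 + 20y3
  subject to:
    y1 + 2y3 >= 1
    y2 + 3y3 >= 5
    y1, y2, y3 >= 0

Solving the primal: x* = (0, 6.6667).
  primal value c^T x* = 33.3333.
Solving the dual: y* = (0, 0, 1.6667).
  dual value b^T y* = 33.3333.
Strong duality: c^T x* = b^T y*. Confirmed.

33.3333


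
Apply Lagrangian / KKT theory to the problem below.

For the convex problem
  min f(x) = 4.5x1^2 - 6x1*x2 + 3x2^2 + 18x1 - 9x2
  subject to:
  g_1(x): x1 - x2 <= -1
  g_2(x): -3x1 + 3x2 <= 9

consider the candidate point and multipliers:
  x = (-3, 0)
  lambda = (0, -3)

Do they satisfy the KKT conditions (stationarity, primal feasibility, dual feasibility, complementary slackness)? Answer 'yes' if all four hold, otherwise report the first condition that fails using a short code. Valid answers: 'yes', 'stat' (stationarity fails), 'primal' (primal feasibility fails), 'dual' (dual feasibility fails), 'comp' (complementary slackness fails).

Gradient of f: grad f(x) = Q x + c = (-9, 9)
Constraint values g_i(x) = a_i^T x - b_i:
  g_1((-3, 0)) = -2
  g_2((-3, 0)) = 0
Stationarity residual: grad f(x) + sum_i lambda_i a_i = (0, 0)
  -> stationarity OK
Primal feasibility (all g_i <= 0): OK
Dual feasibility (all lambda_i >= 0): FAILS
Complementary slackness (lambda_i * g_i(x) = 0 for all i): OK

Verdict: the first failing condition is dual_feasibility -> dual.

dual


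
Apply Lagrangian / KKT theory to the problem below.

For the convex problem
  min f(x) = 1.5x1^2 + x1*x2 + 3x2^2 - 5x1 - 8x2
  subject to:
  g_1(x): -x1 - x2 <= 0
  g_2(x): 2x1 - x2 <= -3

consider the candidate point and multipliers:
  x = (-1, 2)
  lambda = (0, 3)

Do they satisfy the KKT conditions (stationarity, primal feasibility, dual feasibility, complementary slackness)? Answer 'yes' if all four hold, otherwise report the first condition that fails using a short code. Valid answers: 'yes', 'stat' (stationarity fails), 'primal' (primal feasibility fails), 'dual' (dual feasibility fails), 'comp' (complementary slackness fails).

Gradient of f: grad f(x) = Q x + c = (-6, 3)
Constraint values g_i(x) = a_i^T x - b_i:
  g_1((-1, 2)) = -1
  g_2((-1, 2)) = -1
Stationarity residual: grad f(x) + sum_i lambda_i a_i = (0, 0)
  -> stationarity OK
Primal feasibility (all g_i <= 0): OK
Dual feasibility (all lambda_i >= 0): OK
Complementary slackness (lambda_i * g_i(x) = 0 for all i): FAILS

Verdict: the first failing condition is complementary_slackness -> comp.

comp


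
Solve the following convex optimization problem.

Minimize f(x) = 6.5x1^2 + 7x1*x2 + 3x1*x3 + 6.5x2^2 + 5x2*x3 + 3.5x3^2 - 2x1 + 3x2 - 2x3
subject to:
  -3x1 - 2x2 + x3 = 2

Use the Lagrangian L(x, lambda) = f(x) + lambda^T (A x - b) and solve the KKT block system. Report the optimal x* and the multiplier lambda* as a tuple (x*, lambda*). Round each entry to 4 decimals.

Form the Lagrangian:
  L(x, lambda) = (1/2) x^T Q x + c^T x + lambda^T (A x - b)
Stationarity (grad_x L = 0): Q x + c + A^T lambda = 0.
Primal feasibility: A x = b.

This gives the KKT block system:
  [ Q   A^T ] [ x     ]   [-c ]
  [ A    0  ] [ lambda ] = [ b ]

Solving the linear system:
  x*      = (0.1799, -0.8129, 0.9137)
  lambda* = (-0.8705)
  f(x*)   = -1.4424

x* = (0.1799, -0.8129, 0.9137), lambda* = (-0.8705)


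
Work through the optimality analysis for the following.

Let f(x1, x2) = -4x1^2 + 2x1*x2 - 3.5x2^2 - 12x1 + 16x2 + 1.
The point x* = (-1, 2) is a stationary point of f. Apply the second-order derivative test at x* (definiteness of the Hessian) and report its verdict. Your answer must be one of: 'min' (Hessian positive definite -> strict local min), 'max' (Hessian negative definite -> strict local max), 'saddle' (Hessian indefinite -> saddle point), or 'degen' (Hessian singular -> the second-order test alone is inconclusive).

Compute the Hessian H = grad^2 f:
  H = [[-8, 2], [2, -7]]
Verify stationarity: grad f(x*) = H x* + g = (0, 0).
Eigenvalues of H: -9.5616, -5.4384.
Both eigenvalues < 0, so H is negative definite -> x* is a strict local max.

max


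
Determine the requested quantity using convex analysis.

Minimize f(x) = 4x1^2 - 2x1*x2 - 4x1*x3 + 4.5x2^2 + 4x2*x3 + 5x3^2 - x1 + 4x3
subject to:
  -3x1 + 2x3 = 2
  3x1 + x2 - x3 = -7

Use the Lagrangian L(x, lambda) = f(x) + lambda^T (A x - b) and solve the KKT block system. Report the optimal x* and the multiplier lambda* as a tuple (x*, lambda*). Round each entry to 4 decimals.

Form the Lagrangian:
  L(x, lambda) = (1/2) x^T Q x + c^T x + lambda^T (A x - b)
Stationarity (grad_x L = 0): Q x + c + A^T lambda = 0.
Primal feasibility: A x = b.

This gives the KKT block system:
  [ Q   A^T ] [ x     ]   [-c ]
  [ A    0  ] [ lambda ] = [ b ]

Solving the linear system:
  x*      = (-2.5047, -2.243, -2.757)
  lambda* = (24.3645, 26.2056)
  f(x*)   = 63.0935

x* = (-2.5047, -2.243, -2.757), lambda* = (24.3645, 26.2056)


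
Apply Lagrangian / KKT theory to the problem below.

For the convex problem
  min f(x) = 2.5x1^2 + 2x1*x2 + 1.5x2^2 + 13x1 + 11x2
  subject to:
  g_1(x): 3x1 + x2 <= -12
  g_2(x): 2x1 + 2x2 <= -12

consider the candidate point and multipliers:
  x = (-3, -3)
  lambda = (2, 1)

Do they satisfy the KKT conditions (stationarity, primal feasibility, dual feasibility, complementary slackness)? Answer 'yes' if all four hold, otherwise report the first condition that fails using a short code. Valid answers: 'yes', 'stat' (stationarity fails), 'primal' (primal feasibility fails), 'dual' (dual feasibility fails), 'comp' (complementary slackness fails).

Gradient of f: grad f(x) = Q x + c = (-8, -4)
Constraint values g_i(x) = a_i^T x - b_i:
  g_1((-3, -3)) = 0
  g_2((-3, -3)) = 0
Stationarity residual: grad f(x) + sum_i lambda_i a_i = (0, 0)
  -> stationarity OK
Primal feasibility (all g_i <= 0): OK
Dual feasibility (all lambda_i >= 0): OK
Complementary slackness (lambda_i * g_i(x) = 0 for all i): OK

Verdict: yes, KKT holds.

yes


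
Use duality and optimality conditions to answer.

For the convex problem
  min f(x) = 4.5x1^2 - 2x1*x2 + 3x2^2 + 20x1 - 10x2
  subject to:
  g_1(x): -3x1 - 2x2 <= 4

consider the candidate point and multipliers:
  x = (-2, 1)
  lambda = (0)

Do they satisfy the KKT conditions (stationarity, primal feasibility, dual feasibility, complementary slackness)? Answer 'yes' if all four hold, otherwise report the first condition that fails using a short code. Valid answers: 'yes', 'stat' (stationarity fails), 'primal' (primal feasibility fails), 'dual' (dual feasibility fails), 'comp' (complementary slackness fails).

Gradient of f: grad f(x) = Q x + c = (0, 0)
Constraint values g_i(x) = a_i^T x - b_i:
  g_1((-2, 1)) = 0
Stationarity residual: grad f(x) + sum_i lambda_i a_i = (0, 0)
  -> stationarity OK
Primal feasibility (all g_i <= 0): OK
Dual feasibility (all lambda_i >= 0): OK
Complementary slackness (lambda_i * g_i(x) = 0 for all i): OK

Verdict: yes, KKT holds.

yes


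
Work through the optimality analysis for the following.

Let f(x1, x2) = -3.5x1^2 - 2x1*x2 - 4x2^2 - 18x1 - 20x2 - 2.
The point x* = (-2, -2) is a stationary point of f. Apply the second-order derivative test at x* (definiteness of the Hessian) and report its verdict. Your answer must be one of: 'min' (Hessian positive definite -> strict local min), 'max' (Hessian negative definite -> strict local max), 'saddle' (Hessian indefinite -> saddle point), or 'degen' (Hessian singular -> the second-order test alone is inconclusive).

Compute the Hessian H = grad^2 f:
  H = [[-7, -2], [-2, -8]]
Verify stationarity: grad f(x*) = H x* + g = (0, 0).
Eigenvalues of H: -9.5616, -5.4384.
Both eigenvalues < 0, so H is negative definite -> x* is a strict local max.

max


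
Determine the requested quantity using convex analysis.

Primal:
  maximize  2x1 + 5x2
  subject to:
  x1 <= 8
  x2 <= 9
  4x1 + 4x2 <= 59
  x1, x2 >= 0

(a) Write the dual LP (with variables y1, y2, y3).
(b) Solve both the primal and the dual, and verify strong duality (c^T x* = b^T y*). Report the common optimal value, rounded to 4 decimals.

The standard primal-dual pair for 'max c^T x s.t. A x <= b, x >= 0' is:
  Dual:  min b^T y  s.t.  A^T y >= c,  y >= 0.

So the dual LP is:
  minimize  8y1 + 9y2 + 59y3
  subject to:
    y1 + 4y3 >= 2
    y2 + 4y3 >= 5
    y1, y2, y3 >= 0

Solving the primal: x* = (5.75, 9).
  primal value c^T x* = 56.5.
Solving the dual: y* = (0, 3, 0.5).
  dual value b^T y* = 56.5.
Strong duality: c^T x* = b^T y*. Confirmed.

56.5


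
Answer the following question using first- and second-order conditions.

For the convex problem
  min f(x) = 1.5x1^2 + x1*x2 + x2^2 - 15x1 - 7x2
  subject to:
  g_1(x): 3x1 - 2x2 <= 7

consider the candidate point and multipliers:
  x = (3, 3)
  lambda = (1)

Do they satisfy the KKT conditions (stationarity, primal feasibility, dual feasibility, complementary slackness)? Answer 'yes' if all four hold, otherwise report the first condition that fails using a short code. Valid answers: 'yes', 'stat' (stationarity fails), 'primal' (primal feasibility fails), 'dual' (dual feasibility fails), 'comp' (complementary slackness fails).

Gradient of f: grad f(x) = Q x + c = (-3, 2)
Constraint values g_i(x) = a_i^T x - b_i:
  g_1((3, 3)) = -4
Stationarity residual: grad f(x) + sum_i lambda_i a_i = (0, 0)
  -> stationarity OK
Primal feasibility (all g_i <= 0): OK
Dual feasibility (all lambda_i >= 0): OK
Complementary slackness (lambda_i * g_i(x) = 0 for all i): FAILS

Verdict: the first failing condition is complementary_slackness -> comp.

comp


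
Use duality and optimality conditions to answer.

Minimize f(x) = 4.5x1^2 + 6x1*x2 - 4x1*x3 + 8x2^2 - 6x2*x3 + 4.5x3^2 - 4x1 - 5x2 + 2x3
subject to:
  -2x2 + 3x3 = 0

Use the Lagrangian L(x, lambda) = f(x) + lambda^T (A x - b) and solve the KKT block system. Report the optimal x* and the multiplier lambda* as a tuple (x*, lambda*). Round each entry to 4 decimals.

Form the Lagrangian:
  L(x, lambda) = (1/2) x^T Q x + c^T x + lambda^T (A x - b)
Stationarity (grad_x L = 0): Q x + c + A^T lambda = 0.
Primal feasibility: A x = b.

This gives the KKT block system:
  [ Q   A^T ] [ x     ]   [-c ]
  [ A    0  ] [ lambda ] = [ b ]

Solving the linear system:
  x*      = (0.3693, 0.203, 0.1353)
  lambda* = (-0.1743)
  f(x*)   = -1.1107

x* = (0.3693, 0.203, 0.1353), lambda* = (-0.1743)


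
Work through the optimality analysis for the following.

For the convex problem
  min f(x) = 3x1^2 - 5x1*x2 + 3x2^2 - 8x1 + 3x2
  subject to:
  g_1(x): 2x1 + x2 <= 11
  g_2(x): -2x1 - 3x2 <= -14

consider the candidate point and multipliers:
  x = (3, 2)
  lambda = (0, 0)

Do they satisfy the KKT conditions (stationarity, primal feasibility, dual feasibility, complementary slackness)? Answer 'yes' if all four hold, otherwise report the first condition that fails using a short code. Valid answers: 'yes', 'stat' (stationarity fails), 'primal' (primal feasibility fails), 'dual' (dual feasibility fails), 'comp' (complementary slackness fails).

Gradient of f: grad f(x) = Q x + c = (0, 0)
Constraint values g_i(x) = a_i^T x - b_i:
  g_1((3, 2)) = -3
  g_2((3, 2)) = 2
Stationarity residual: grad f(x) + sum_i lambda_i a_i = (0, 0)
  -> stationarity OK
Primal feasibility (all g_i <= 0): FAILS
Dual feasibility (all lambda_i >= 0): OK
Complementary slackness (lambda_i * g_i(x) = 0 for all i): OK

Verdict: the first failing condition is primal_feasibility -> primal.

primal


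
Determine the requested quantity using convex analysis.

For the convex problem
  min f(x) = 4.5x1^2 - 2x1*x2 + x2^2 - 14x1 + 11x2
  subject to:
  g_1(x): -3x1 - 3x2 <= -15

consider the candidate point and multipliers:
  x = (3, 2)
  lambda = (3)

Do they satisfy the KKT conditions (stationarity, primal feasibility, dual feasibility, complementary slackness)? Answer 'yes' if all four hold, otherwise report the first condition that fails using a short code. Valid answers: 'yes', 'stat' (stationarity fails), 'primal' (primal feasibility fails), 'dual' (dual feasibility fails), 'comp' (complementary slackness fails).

Gradient of f: grad f(x) = Q x + c = (9, 9)
Constraint values g_i(x) = a_i^T x - b_i:
  g_1((3, 2)) = 0
Stationarity residual: grad f(x) + sum_i lambda_i a_i = (0, 0)
  -> stationarity OK
Primal feasibility (all g_i <= 0): OK
Dual feasibility (all lambda_i >= 0): OK
Complementary slackness (lambda_i * g_i(x) = 0 for all i): OK

Verdict: yes, KKT holds.

yes
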